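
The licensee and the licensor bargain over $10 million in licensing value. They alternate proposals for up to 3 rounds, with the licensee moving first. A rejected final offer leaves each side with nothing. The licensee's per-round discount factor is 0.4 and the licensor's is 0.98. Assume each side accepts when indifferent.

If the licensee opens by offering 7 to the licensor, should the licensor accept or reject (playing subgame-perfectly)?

Accept

Work out the licensor's continuation value if the offer is rejected.
Round 3 (the licensee proposes): the licensor will accept anything ≥ 0, so the licensee offers 0 and keeps 10.
Round 2 (the licensor proposes): the licensee can get 10 next round, worth 0.4 × 10 = 4 now; the licensor offers that and keeps 6.
So by rejecting in round 1, the licensor gets 6 next round, worth 0.98 × 6 = 5.88 now.
Offer 7 ≥ 5.88, so the licensor accepts.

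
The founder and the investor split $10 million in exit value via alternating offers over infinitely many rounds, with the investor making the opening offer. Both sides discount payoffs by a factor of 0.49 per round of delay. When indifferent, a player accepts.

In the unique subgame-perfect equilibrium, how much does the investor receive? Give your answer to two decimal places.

Let x be the investor's share when the investor proposes and y be the founder's share when the founder proposes.
The founder accepts iff offered ≥ 0.49·y, so x = 10 − 0.49y. Symmetrically y = 10 − 0.49x.
Substituting: x = 10 − 0.49(10 − 0.49x), giving x(1 − 0.49·0.49) = 10(1 − 0.49).
So x = 10 × 0.51 / 0.7599 ≈ 6.7114, and the founder receives 10 − x ≈ 3.2886.

6.71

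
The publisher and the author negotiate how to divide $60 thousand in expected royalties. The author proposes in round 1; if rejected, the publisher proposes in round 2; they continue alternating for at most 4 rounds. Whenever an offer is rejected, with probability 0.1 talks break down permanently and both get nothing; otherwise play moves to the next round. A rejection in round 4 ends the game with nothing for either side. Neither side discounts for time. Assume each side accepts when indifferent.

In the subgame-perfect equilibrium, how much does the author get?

Round 4 (the publisher proposes): the author will accept anything ≥ 0, so the publisher offers 0 and keeps 60.
Round 3 (the author proposes): rejecting gives the publisher an expected 0.9 × 60 = 54, so the author offers 54, keeping 6.
Round 2 (the publisher proposes): rejecting gives the author an expected 0.9 × 6 = 5.4; the publisher offers that and keeps 54.6.
Round 1 (the author proposes): rejecting gives the publisher an expected 0.9 × 54.6 = 49.14; the author offers that and keeps 10.86.

10.86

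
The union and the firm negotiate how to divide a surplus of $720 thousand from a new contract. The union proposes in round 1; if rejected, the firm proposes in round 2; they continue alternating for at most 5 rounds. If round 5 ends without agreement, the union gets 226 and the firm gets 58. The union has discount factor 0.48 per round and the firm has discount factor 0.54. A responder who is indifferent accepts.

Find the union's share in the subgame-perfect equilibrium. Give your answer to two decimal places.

By backward induction:
Round 5 (the union proposes): the firm gets 58 if talks fail, so the union offers 58 and keeps 662.
Round 4 (the firm proposes): the union can get 662 next round, worth 0.48 × 662 = 317.76 now. The firm offers 317.76 and keeps 720 − 317.76 = 402.24.
Round 3 (the union proposes): the firm can get 402.24 next round, worth 0.54 × 402.24 = 217.2096 now, so the union offers 217.2096, keeping 502.7904.
Round 2 (the firm proposes): the union can get 502.7904 next round, worth 0.48 × 502.7904 = 241.339392 now; the firm offers that and keeps 478.660608.
Round 1 (the union proposes): the firm can get 478.660608 next round, worth 0.54 × 478.660608 = 258.47672832 now. The union offers 258.47672832 and keeps 720 − 258.47672832 = 461.52327168.

461.52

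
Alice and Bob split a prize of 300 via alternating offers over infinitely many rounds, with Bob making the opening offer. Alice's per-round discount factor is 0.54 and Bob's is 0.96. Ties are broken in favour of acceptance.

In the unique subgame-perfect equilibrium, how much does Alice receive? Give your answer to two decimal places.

In a stationary SPE each proposer offers the other exactly their discounted continuation value.
If Bob keeps x when proposing and Alice keeps y when proposing, then x = 300 − 0.54y and y = 300 − 0.96x.
Solving: x = 300(1 − 0.54) / (1 − 0.96·0.54) = 138 / 0.4816 ≈ 286.5449.
Alice gets 300 − 286.5449 ≈ 13.4551.

13.46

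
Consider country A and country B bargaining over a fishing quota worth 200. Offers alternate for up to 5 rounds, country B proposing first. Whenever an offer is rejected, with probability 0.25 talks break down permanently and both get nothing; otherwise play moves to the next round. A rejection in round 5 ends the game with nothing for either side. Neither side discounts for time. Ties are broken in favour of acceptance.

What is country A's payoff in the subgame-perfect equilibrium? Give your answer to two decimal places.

By backward induction:
Round 5 (country B proposes): country A will accept anything ≥ 0, so country B offers 0 and keeps 200.
Round 4 (country A proposes): rejecting gives country B an expected 0.75 × 200 = 150; country A offers that and keeps 50.
Round 3 (country B proposes): rejecting gives country A an expected 0.75 × 50 = 37.5; country B offers that and keeps 162.5.
Round 2 (country A proposes): rejecting gives country B an expected 0.75 × 162.5 = 121.875, so country A offers 121.875, keeping 78.125.
Round 1 (country B proposes): rejecting gives country A an expected 0.75 × 78.125 = 58.59375. Country B offers 58.59375 and keeps 200 − 58.59375 = 141.40625.

58.59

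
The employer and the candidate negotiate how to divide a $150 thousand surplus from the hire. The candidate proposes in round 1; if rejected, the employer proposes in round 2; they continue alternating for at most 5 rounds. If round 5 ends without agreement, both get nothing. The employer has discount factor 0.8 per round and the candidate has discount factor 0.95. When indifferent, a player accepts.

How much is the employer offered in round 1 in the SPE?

10.56

Round 5 (the candidate proposes): the employer will accept anything ≥ 0, so the candidate offers 0 and keeps 150.
Round 4 (the employer proposes): the candidate can get 150 next round, worth 0.95 × 150 = 142.5 now. The employer offers 142.5 and keeps 150 − 142.5 = 7.5.
Round 3 (the candidate proposes): the employer can get 7.5 next round, worth 0.8 × 7.5 = 6 now, so the candidate offers 6, keeping 144.
Round 2 (the employer proposes): the candidate can get 144 next round, worth 0.95 × 144 = 136.8 now; the employer offers that and keeps 13.2.
Round 1 (the candidate proposes): the employer can get 13.2 next round, worth 0.8 × 13.2 = 10.56 now. The candidate offers 10.56 and keeps 150 − 10.56 = 139.44.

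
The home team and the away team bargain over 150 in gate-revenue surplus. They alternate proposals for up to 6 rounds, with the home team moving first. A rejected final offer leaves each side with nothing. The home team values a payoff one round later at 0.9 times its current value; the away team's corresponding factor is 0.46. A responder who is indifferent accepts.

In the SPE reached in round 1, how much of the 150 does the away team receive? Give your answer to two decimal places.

21.58

Round 6 (the away team proposes): rejection yields 0 for the home team; the away team offers 0 and keeps 150.
Round 5 (the home team proposes): the away team can get 150 next round, worth 0.46 × 150 = 69 now, so the home team offers 69, keeping 81.
Round 4 (the away team proposes): the home team can get 81 next round, worth 0.9 × 81 = 72.9 now, so the away team offers 72.9, keeping 77.1.
Round 3 (the home team proposes): the away team can get 77.1 next round, worth 0.46 × 77.1 = 35.466 now; the home team offers that and keeps 114.534.
Round 2 (the away team proposes): the home team can get 114.534 next round, worth 0.9 × 114.534 = 103.0806 now. The away team offers 103.0806 and keeps 150 − 103.0806 = 46.9194.
Round 1 (the home team proposes): the away team can get 46.9194 next round, worth 0.46 × 46.9194 = 21.582924 now. The home team offers 21.582924 and keeps 150 − 21.582924 = 128.417076.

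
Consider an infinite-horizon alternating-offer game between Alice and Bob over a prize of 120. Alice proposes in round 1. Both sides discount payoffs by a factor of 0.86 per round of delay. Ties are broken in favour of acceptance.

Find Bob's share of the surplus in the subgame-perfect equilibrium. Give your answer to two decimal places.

55.48

When Alice proposes, Bob accepts any offer worth at least 0.86 times what Bob would get by proposing next round; and vice versa.
This gives x = 120 − 0.86y and y = 120 − 0.86x, where x and y are each side's share when it proposes.
Hence (1 − 0.86·0.86)x = 120(1 − 0.86), i.e. 0.2604·x = 16.8.
x ≈ 64.5161; Bob's share is 120 − x ≈ 55.4839.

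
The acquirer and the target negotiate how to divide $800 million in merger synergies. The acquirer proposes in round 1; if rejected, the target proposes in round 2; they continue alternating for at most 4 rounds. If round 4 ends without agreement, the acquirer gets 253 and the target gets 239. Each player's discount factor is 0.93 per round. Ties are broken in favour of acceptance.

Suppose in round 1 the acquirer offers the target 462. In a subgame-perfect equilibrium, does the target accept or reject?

Round 4 (the target proposes): the acquirer gets 253 if talks fail, so the target offers 253 and keeps 547.
Round 3 (the acquirer proposes): the target can get 547 next round, worth 0.93 × 547 = 508.71 now. The acquirer offers 508.71 and keeps 800 − 508.71 = 291.29.
Round 2 (the target proposes): the acquirer can get 291.29 next round, worth 0.93 × 291.29 = 270.8997 now, so the target offers 270.8997, keeping 529.1003.
So by rejecting in round 1, the target gets 529.1003 next round, worth 0.93 × 529.1003 = 492.063279 now.
Offer 462 < 492.063279, so the target rejects.

Reject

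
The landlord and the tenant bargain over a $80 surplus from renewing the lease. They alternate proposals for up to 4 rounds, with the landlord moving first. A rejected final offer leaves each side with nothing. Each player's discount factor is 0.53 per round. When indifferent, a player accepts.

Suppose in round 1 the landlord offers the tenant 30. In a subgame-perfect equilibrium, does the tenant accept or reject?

Reject

Round 4 (the tenant proposes): the landlord will accept anything ≥ 0, so the tenant offers 0 and keeps 80.
Round 3 (the landlord proposes): the tenant can get 80 next round, worth 0.53 × 80 = 42.4 now. The landlord offers 42.4 and keeps 80 − 42.4 = 37.6.
Round 2 (the tenant proposes): the landlord can get 37.6 next round, worth 0.53 × 37.6 = 19.928 now, so the tenant offers 19.928, keeping 60.072.
So by rejecting in round 1, the tenant gets 60.072 next round, worth 0.53 × 60.072 = 31.83816 now.
Offer 30 < 31.83816, so the tenant rejects.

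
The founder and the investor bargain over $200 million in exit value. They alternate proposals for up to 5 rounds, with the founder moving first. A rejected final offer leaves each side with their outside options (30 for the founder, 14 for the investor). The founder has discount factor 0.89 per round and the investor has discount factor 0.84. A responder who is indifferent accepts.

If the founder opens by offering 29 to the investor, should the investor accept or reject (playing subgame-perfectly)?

Work out the investor's continuation value if the offer is rejected.
Round 5 (the founder proposes): the investor gets 14 if talks fail, so the founder offers 14 and keeps 186.
Round 4 (the investor proposes): the founder can get 186 next round, worth 0.89 × 186 = 165.54 now; the investor offers that and keeps 34.46.
Round 3 (the founder proposes): the investor can get 34.46 next round, worth 0.84 × 34.46 = 28.9464 now; the founder offers that and keeps 171.0536.
Round 2 (the investor proposes): the founder can get 171.0536 next round, worth 0.89 × 171.0536 = 152.237704 now; the investor offers that and keeps 47.762296.
So by rejecting in round 1, the investor gets 47.762296 next round, worth 0.84 × 47.762296 = 40.12032864 now.
Offer 29 < 40.12032864, so the investor rejects.

Reject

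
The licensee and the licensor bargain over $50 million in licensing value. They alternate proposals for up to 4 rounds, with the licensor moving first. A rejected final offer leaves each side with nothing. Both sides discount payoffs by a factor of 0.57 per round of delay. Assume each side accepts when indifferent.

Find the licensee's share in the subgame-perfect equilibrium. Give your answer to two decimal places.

21.51

Round 4 (the licensee proposes): rejection yields 0 for the licensor; the licensee offers 0 and keeps 50.
Round 3 (the licensor proposes): the licensee can get 50 next round, worth 0.57 × 50 = 28.5 now; the licensor offers that and keeps 21.5.
Round 2 (the licensee proposes): the licensor can get 21.5 next round, worth 0.57 × 21.5 = 12.255 now, so the licensee offers 12.255, keeping 37.745.
Round 1 (the licensor proposes): the licensee can get 37.745 next round, worth 0.57 × 37.745 = 21.51465 now. The licensor offers 21.51465 and keeps 50 − 21.51465 = 28.48535.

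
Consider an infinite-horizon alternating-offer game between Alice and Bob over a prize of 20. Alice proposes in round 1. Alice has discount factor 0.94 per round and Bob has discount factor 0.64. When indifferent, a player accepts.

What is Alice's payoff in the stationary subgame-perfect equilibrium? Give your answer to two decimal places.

In a stationary SPE each proposer offers the other exactly their discounted continuation value.
If Alice keeps x when proposing and Bob keeps y when proposing, then x = 20 − 0.64y and y = 20 − 0.94x.
Solving: x = 20(1 − 0.64) / (1 − 0.94·0.64) = 7.2 / 0.3984 ≈ 18.0723.
Bob gets 20 − 18.0723 ≈ 1.9277.

18.07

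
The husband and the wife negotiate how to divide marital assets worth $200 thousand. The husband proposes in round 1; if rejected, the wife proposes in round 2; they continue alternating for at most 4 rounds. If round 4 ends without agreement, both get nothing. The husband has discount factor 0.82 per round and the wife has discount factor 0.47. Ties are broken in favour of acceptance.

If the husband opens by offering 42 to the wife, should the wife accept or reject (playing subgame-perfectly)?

Reject

Work out the wife's continuation value if the offer is rejected.
Round 4 (the wife proposes): the husband will accept anything ≥ 0, so the wife offers 0 and keeps 200.
Round 3 (the husband proposes): the wife can get 200 next round, worth 0.47 × 200 = 94 now. The husband offers 94 and keeps 200 − 94 = 106.
Round 2 (the wife proposes): the husband can get 106 next round, worth 0.82 × 106 = 86.92 now. The wife offers 86.92 and keeps 200 − 86.92 = 113.08.
So by rejecting in round 1, the wife gets 113.08 next round, worth 0.47 × 113.08 = 53.1476 now.
Offer 42 < 53.1476, so the wife rejects.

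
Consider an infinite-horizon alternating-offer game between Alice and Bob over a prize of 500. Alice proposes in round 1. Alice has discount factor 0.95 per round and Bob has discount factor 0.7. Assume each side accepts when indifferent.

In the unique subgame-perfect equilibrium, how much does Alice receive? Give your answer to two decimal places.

In a stationary SPE each proposer offers the other exactly their discounted continuation value.
If Alice keeps x when proposing and Bob keeps y when proposing, then x = 500 − 0.7y and y = 500 − 0.95x.
Solving: x = 500(1 − 0.7) / (1 − 0.95·0.7) = 150 / 0.335 ≈ 447.7612.
Bob gets 500 − 447.7612 ≈ 52.2388.

447.76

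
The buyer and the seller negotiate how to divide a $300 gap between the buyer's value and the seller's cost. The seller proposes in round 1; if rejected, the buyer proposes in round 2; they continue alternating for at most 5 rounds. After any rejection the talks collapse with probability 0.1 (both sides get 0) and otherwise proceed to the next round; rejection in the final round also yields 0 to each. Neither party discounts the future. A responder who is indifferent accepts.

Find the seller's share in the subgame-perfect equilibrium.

251.13

Round 5 (the seller proposes): rejection yields 0 for the buyer; the seller offers 0 and keeps 300.
Round 4 (the buyer proposes): rejecting gives the seller an expected 0.9 × 300 = 270. The buyer offers 270 and keeps 300 − 270 = 30.
Round 3 (the seller proposes): rejecting gives the buyer an expected 0.9 × 30 = 27; the seller offers that and keeps 273.
Round 2 (the buyer proposes): rejecting gives the seller an expected 0.9 × 273 = 245.7. The buyer offers 245.7 and keeps 300 − 245.7 = 54.3.
Round 1 (the seller proposes): rejecting gives the buyer an expected 0.9 × 54.3 = 48.87. The seller offers 48.87 and keeps 300 − 48.87 = 251.13.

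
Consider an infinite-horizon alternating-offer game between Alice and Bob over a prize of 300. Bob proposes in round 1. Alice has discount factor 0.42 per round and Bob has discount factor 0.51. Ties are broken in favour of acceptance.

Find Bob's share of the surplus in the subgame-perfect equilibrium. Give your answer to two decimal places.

221.43

Let x be Bob's share when Bob proposes and y be Alice's share when Alice proposes.
Alice accepts iff offered ≥ 0.42·y, so x = 300 − 0.42y. Symmetrically y = 300 − 0.51x.
Substituting: x = 300 − 0.42(300 − 0.51x), giving x(1 − 0.51·0.42) = 300(1 − 0.42).
So x = 300 × 0.58 / 0.7858 ≈ 221.4304, and Alice receives 300 − x ≈ 78.5696.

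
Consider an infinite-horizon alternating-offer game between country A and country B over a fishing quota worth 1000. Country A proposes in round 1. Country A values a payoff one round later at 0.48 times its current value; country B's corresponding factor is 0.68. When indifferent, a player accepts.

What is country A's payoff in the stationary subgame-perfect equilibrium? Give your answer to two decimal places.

In a stationary SPE each proposer offers the other exactly their discounted continuation value.
If country A keeps x when proposing and country B keeps y when proposing, then x = 1000 − 0.68y and y = 1000 − 0.48x.
Solving: x = 1000(1 − 0.68) / (1 − 0.48·0.68) = 320 / 0.6736 ≈ 475.0594.
Country B gets 1000 − 475.0594 ≈ 524.9406.

475.06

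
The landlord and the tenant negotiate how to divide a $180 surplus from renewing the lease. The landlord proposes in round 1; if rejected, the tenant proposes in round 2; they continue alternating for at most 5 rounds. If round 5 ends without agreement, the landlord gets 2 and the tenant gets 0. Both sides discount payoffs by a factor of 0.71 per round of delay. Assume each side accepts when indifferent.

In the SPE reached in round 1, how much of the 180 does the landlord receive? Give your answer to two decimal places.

124.26

Round 5 (the landlord proposes): rejection yields 0 for the tenant; the landlord offers 0 and keeps 180.
Round 4 (the tenant proposes): the landlord can get 180 next round, worth 0.71 × 180 = 127.8 now. The tenant offers 127.8 and keeps 180 − 127.8 = 52.2.
Round 3 (the landlord proposes): the tenant can get 52.2 next round, worth 0.71 × 52.2 = 37.062 now, so the landlord offers 37.062, keeping 142.938.
Round 2 (the tenant proposes): the landlord can get 142.938 next round, worth 0.71 × 142.938 = 101.48598 now. The tenant offers 101.48598 and keeps 180 − 101.48598 = 78.51402.
Round 1 (the landlord proposes): the tenant can get 78.51402 next round, worth 0.71 × 78.51402 = 55.7449542 now, so the landlord offers 55.7449542, keeping 124.2550458.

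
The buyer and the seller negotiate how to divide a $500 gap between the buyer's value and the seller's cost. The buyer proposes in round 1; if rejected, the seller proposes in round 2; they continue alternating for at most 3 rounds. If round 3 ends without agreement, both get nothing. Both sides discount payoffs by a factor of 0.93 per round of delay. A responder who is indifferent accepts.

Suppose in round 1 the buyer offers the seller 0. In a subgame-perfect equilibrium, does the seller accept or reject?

Work out the seller's continuation value if the offer is rejected.
Round 3 (the buyer proposes): rejection yields 0 for the seller; the buyer offers 0 and keeps 500.
Round 2 (the seller proposes): the buyer can get 500 next round, worth 0.93 × 500 = 465 now, so the seller offers 465, keeping 35.
So by rejecting in round 1, the seller gets 35 next round, worth 0.93 × 35 = 32.55 now.
Offer 0 < 32.55, so the seller rejects.

Reject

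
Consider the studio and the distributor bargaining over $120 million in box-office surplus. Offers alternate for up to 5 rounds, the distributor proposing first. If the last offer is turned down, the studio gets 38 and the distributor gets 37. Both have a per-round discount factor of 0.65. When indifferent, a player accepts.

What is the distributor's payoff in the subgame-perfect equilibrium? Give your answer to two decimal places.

74.38

Round 5 (the distributor proposes): the studio gets 38 if talks fail, so the distributor offers 38 and keeps 82.
Round 4 (the studio proposes): the distributor can get 82 next round, worth 0.65 × 82 = 53.3 now, so the studio offers 53.3, keeping 66.7.
Round 3 (the distributor proposes): the studio can get 66.7 next round, worth 0.65 × 66.7 = 43.355 now, so the distributor offers 43.355, keeping 76.645.
Round 2 (the studio proposes): the distributor can get 76.645 next round, worth 0.65 × 76.645 = 49.81925 now. The studio offers 49.81925 and keeps 120 − 49.81925 = 70.18075.
Round 1 (the distributor proposes): the studio can get 70.18075 next round, worth 0.65 × 70.18075 = 45.6174875 now, so the distributor offers 45.6174875, keeping 74.3825125.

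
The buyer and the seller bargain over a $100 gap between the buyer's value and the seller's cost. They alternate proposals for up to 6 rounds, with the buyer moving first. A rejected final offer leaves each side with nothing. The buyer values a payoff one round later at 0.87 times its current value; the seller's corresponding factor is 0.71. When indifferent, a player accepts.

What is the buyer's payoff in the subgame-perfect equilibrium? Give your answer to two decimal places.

By backward induction:
Round 6 (the seller proposes): rejection yields 0 for the buyer; the seller offers 0 and keeps 100.
Round 5 (the buyer proposes): the seller can get 100 next round, worth 0.71 × 100 = 71 now. The buyer offers 71 and keeps 100 − 71 = 29.
Round 4 (the seller proposes): the buyer can get 29 next round, worth 0.87 × 29 = 25.23 now. The seller offers 25.23 and keeps 100 − 25.23 = 74.77.
Round 3 (the buyer proposes): the seller can get 74.77 next round, worth 0.71 × 74.77 = 53.0867 now; the buyer offers that and keeps 46.9133.
Round 2 (the seller proposes): the buyer can get 46.9133 next round, worth 0.87 × 46.9133 = 40.814571 now, so the seller offers 40.814571, keeping 59.185429.
Round 1 (the buyer proposes): the seller can get 59.185429 next round, worth 0.71 × 59.185429 = 42.02165459 now; the buyer offers that and keeps 57.97834541.

57.98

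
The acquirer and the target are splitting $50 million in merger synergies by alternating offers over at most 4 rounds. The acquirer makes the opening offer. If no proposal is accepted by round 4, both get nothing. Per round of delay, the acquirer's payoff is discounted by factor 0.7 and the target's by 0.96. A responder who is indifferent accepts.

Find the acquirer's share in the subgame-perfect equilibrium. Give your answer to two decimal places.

Work backward from the last round.
Round 4 (the target proposes): rejection yields 0 for the acquirer; the target offers 0 and keeps 50.
Round 3 (the acquirer proposes): the target can get 50 next round, worth 0.96 × 50 = 48 now; the acquirer offers that and keeps 2.
Round 2 (the target proposes): the acquirer can get 2 next round, worth 0.7 × 2 = 1.4 now. The target offers 1.4 and keeps 50 − 1.4 = 48.6.
Round 1 (the acquirer proposes): the target can get 48.6 next round, worth 0.96 × 48.6 = 46.656 now; the acquirer offers that and keeps 3.344.

3.34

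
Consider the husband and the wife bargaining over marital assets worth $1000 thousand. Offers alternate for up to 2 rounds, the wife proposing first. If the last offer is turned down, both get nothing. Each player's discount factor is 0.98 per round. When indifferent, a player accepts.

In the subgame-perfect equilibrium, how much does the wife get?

Solve by backward induction from round 2.
Round 2 (the husband proposes): rejection yields 0 for the wife; the husband offers 0 and keeps 1000.
Round 1 (the wife proposes): the husband can get 1000 next round, worth 0.98 × 1000 = 980 now. The wife offers 980 and keeps 1000 − 980 = 20.

20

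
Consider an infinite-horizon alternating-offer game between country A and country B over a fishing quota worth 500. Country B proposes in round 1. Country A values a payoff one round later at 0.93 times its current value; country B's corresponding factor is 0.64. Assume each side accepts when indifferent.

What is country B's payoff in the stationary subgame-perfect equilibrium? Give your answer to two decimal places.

Let x be country B's share when country B proposes and y be country A's share when country A proposes.
Country A accepts iff offered ≥ 0.93·y, so x = 500 − 0.93y. Symmetrically y = 500 − 0.64x.
Substituting: x = 500 − 0.93(500 − 0.64x), giving x(1 − 0.64·0.93) = 500(1 − 0.93).
So x = 500 × 0.07 / 0.4048 ≈ 86.4625, and country A receives 500 − x ≈ 413.5375.

86.46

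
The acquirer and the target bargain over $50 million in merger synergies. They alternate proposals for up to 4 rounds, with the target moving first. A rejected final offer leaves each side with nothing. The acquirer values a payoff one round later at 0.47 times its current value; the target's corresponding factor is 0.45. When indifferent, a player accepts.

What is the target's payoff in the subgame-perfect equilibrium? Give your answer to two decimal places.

Round 4 (the acquirer proposes): rejection yields 0 for the target; the acquirer offers 0 and keeps 50.
Round 3 (the target proposes): the acquirer can get 50 next round, worth 0.47 × 50 = 23.5 now. The target offers 23.5 and keeps 50 − 23.5 = 26.5.
Round 2 (the acquirer proposes): the target can get 26.5 next round, worth 0.45 × 26.5 = 11.925 now. The acquirer offers 11.925 and keeps 50 − 11.925 = 38.075.
Round 1 (the target proposes): the acquirer can get 38.075 next round, worth 0.47 × 38.075 = 17.89525 now. The target offers 17.89525 and keeps 50 − 17.89525 = 32.10475.

32.10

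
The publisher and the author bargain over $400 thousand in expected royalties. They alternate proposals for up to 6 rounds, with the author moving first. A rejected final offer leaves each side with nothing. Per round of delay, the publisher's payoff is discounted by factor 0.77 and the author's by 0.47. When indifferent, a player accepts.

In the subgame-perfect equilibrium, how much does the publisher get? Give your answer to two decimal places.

Round 6 (the publisher proposes): rejection yields 0 for the author; the publisher offers 0 and keeps 400.
Round 5 (the author proposes): the publisher can get 400 next round, worth 0.77 × 400 = 308 now, so the author offers 308, keeping 92.
Round 4 (the publisher proposes): the author can get 92 next round, worth 0.47 × 92 = 43.24 now, so the publisher offers 43.24, keeping 356.76.
Round 3 (the author proposes): the publisher can get 356.76 next round, worth 0.77 × 356.76 = 274.7052 now. The author offers 274.7052 and keeps 400 − 274.7052 = 125.2948.
Round 2 (the publisher proposes): the author can get 125.2948 next round, worth 0.47 × 125.2948 = 58.888556 now; the publisher offers that and keeps 341.111444.
Round 1 (the author proposes): the publisher can get 341.111444 next round, worth 0.77 × 341.111444 = 262.65581188 now. The author offers 262.65581188 and keeps 400 − 262.65581188 = 137.34418812.

262.66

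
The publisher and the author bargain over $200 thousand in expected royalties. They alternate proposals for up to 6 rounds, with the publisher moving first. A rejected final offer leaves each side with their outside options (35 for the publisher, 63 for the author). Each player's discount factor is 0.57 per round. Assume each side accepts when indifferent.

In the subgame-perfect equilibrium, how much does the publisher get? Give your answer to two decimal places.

Round 6 (the author proposes): the publisher gets 35 if talks fail, so the author offers 35 and keeps 165.
Round 5 (the publisher proposes): the author can get 165 next round, worth 0.57 × 165 = 94.05 now; the publisher offers that and keeps 105.95.
Round 4 (the author proposes): the publisher can get 105.95 next round, worth 0.57 × 105.95 = 60.3915 now, so the author offers 60.3915, keeping 139.6085.
Round 3 (the publisher proposes): the author can get 139.6085 next round, worth 0.57 × 139.6085 = 79.576845 now; the publisher offers that and keeps 120.423155.
Round 2 (the author proposes): the publisher can get 120.423155 next round, worth 0.57 × 120.423155 = 68.64119835 now. The author offers 68.64119835 and keeps 200 − 68.64119835 = 131.35880165.
Round 1 (the publisher proposes): the author can get 131.35880165 next round, worth 0.57 × 131.35880165 = 74.8745169405 now; the publisher offers that and keeps 125.1254830595.

125.13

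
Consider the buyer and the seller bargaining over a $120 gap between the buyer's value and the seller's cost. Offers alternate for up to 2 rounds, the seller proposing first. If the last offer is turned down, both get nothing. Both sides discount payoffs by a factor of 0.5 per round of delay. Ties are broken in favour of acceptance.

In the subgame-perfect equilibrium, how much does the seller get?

By backward induction:
Round 2 (the buyer proposes): rejection yields 0 for the seller; the buyer offers 0 and keeps 120.
Round 1 (the seller proposes): the buyer can get 120 next round, worth 0.5 × 120 = 60 now. The seller offers 60 and keeps 120 − 60 = 60.

60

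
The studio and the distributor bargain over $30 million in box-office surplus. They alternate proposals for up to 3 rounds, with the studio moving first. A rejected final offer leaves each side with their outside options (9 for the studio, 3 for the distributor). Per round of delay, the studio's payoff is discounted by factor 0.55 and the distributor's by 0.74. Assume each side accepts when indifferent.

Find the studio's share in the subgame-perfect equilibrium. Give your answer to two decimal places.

Work backward from the last round.
Round 3 (the studio proposes): the distributor gets 3 if talks fail, so the studio offers 3 and keeps 27.
Round 2 (the distributor proposes): the studio can get 27 next round, worth 0.55 × 27 = 14.85 now, so the distributor offers 14.85, keeping 15.15.
Round 1 (the studio proposes): the distributor can get 15.15 next round, worth 0.74 × 15.15 = 11.211 now. The studio offers 11.211 and keeps 30 − 11.211 = 18.789.

18.79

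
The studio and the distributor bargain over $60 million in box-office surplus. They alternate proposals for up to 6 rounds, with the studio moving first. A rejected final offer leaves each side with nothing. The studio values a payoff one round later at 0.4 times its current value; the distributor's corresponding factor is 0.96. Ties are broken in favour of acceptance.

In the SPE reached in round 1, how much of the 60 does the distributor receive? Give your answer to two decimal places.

56.32

Round 6 (the distributor proposes): rejection yields 0 for the studio; the distributor offers 0 and keeps 60.
Round 5 (the studio proposes): the distributor can get 60 next round, worth 0.96 × 60 = 57.6 now. The studio offers 57.6 and keeps 60 − 57.6 = 2.4.
Round 4 (the distributor proposes): the studio can get 2.4 next round, worth 0.4 × 2.4 = 0.96 now, so the distributor offers 0.96, keeping 59.04.
Round 3 (the studio proposes): the distributor can get 59.04 next round, worth 0.96 × 59.04 = 56.6784 now, so the studio offers 56.6784, keeping 3.3216.
Round 2 (the distributor proposes): the studio can get 3.3216 next round, worth 0.4 × 3.3216 = 1.32864 now, so the distributor offers 1.32864, keeping 58.67136.
Round 1 (the studio proposes): the distributor can get 58.67136 next round, worth 0.96 × 58.67136 = 56.3245056 now, so the studio offers 56.3245056, keeping 3.6754944.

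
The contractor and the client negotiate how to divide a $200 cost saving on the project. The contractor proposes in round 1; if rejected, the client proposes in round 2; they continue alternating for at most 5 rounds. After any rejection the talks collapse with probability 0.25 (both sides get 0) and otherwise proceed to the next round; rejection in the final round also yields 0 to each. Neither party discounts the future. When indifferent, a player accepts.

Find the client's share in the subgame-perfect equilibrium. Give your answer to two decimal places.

By backward induction:
Round 5 (the contractor proposes): rejection yields 0 for the client; the contractor offers 0 and keeps 200.
Round 4 (the client proposes): rejecting gives the contractor an expected 0.75 × 200 = 150, so the client offers 150, keeping 50.
Round 3 (the contractor proposes): rejecting gives the client an expected 0.75 × 50 = 37.5. The contractor offers 37.5 and keeps 200 − 37.5 = 162.5.
Round 2 (the client proposes): rejecting gives the contractor an expected 0.75 × 162.5 = 121.875, so the client offers 121.875, keeping 78.125.
Round 1 (the contractor proposes): rejecting gives the client an expected 0.75 × 78.125 = 58.59375, so the contractor offers 58.59375, keeping 141.40625.

58.59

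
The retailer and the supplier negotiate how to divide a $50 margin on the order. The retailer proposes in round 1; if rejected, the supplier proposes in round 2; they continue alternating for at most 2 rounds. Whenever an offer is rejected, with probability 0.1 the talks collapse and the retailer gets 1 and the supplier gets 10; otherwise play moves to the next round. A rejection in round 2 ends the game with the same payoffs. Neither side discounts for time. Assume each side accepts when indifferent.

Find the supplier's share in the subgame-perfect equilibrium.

45.1

Round 2 (the supplier proposes): the retailer gets 1 if talks fail, so the supplier offers 1 and keeps 49.
Round 1 (the retailer proposes): rejecting gives the supplier an expected 0.9 × 49 + 0.1 × 10 = 45.1. The retailer offers 45.1 and keeps 50 − 45.1 = 4.9.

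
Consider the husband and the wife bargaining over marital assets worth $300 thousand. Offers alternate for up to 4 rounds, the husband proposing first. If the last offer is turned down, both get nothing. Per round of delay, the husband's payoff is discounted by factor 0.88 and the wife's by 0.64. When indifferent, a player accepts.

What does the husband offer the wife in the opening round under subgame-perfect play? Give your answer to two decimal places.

Round 4 (the wife proposes): rejection yields 0 for the husband; the wife offers 0 and keeps 300.
Round 3 (the husband proposes): the wife can get 300 next round, worth 0.64 × 300 = 192 now. The husband offers 192 and keeps 300 − 192 = 108.
Round 2 (the wife proposes): the husband can get 108 next round, worth 0.88 × 108 = 95.04 now. The wife offers 95.04 and keeps 300 − 95.04 = 204.96.
Round 1 (the husband proposes): the wife can get 204.96 next round, worth 0.64 × 204.96 = 131.1744 now; the husband offers that and keeps 168.8256.

131.17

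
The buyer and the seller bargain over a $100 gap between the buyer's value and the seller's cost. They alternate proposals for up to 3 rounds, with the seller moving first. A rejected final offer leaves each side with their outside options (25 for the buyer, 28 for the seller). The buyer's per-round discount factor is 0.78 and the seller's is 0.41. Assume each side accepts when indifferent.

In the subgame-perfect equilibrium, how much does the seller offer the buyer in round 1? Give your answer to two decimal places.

54.02

Round 3 (the seller proposes): the buyer gets 25 if talks fail, so the seller offers 25 and keeps 75.
Round 2 (the buyer proposes): the seller can get 75 next round, worth 0.41 × 75 = 30.75 now. The buyer offers 30.75 and keeps 100 − 30.75 = 69.25.
Round 1 (the seller proposes): the buyer can get 69.25 next round, worth 0.78 × 69.25 = 54.015 now. The seller offers 54.015 and keeps 100 − 54.015 = 45.985.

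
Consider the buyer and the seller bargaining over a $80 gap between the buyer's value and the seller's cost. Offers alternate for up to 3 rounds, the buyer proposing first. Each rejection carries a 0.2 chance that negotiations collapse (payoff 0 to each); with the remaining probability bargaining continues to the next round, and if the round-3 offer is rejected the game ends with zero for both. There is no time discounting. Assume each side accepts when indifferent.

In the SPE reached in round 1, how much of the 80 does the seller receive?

12.8

Round 3 (the buyer proposes): rejection yields 0 for the seller; the buyer offers 0 and keeps 80.
Round 2 (the seller proposes): rejecting gives the buyer an expected 0.8 × 80 = 64, so the seller offers 64, keeping 16.
Round 1 (the buyer proposes): rejecting gives the seller an expected 0.8 × 16 = 12.8; the buyer offers that and keeps 67.2.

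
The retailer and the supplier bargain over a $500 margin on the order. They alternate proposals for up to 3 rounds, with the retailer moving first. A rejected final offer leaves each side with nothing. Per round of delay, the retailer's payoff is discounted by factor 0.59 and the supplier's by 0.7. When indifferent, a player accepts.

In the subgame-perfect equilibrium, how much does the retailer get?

Round 3 (the retailer proposes): rejection yields 0 for the supplier; the retailer offers 0 and keeps 500.
Round 2 (the supplier proposes): the retailer can get 500 next round, worth 0.59 × 500 = 295 now. The supplier offers 295 and keeps 500 − 295 = 205.
Round 1 (the retailer proposes): the supplier can get 205 next round, worth 0.7 × 205 = 143.5 now, so the retailer offers 143.5, keeping 356.5.

356.5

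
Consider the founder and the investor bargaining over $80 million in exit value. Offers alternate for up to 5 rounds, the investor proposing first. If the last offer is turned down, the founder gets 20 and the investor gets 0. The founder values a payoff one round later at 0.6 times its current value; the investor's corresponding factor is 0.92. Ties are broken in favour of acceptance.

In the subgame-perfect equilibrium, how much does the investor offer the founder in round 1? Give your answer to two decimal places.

12.05

Solve by backward induction from round 5.
Round 5 (the investor proposes): the founder gets 20 if talks fail, so the investor offers 20 and keeps 60.
Round 4 (the founder proposes): the investor can get 60 next round, worth 0.92 × 60 = 55.2 now, so the founder offers 55.2, keeping 24.8.
Round 3 (the investor proposes): the founder can get 24.8 next round, worth 0.6 × 24.8 = 14.88 now. The investor offers 14.88 and keeps 80 − 14.88 = 65.12.
Round 2 (the founder proposes): the investor can get 65.12 next round, worth 0.92 × 65.12 = 59.9104 now, so the founder offers 59.9104, keeping 20.0896.
Round 1 (the investor proposes): the founder can get 20.0896 next round, worth 0.6 × 20.0896 = 12.05376 now. The investor offers 12.05376 and keeps 80 − 12.05376 = 67.94624.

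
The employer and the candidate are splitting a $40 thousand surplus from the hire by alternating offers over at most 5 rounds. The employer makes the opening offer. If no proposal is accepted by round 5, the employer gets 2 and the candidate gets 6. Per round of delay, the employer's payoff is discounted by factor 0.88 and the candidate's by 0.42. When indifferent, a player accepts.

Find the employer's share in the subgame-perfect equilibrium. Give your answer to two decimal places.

Round 5 (the employer proposes): the candidate gets 6 if talks fail, so the employer offers 6 and keeps 34.
Round 4 (the candidate proposes): the employer can get 34 next round, worth 0.88 × 34 = 29.92 now, so the candidate offers 29.92, keeping 10.08.
Round 3 (the employer proposes): the candidate can get 10.08 next round, worth 0.42 × 10.08 = 4.2336 now. The employer offers 4.2336 and keeps 40 − 4.2336 = 35.7664.
Round 2 (the candidate proposes): the employer can get 35.7664 next round, worth 0.88 × 35.7664 = 31.474432 now; the candidate offers that and keeps 8.525568.
Round 1 (the employer proposes): the candidate can get 8.525568 next round, worth 0.42 × 8.525568 = 3.58073856 now. The employer offers 3.58073856 and keeps 40 − 3.58073856 = 36.41926144.

36.42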